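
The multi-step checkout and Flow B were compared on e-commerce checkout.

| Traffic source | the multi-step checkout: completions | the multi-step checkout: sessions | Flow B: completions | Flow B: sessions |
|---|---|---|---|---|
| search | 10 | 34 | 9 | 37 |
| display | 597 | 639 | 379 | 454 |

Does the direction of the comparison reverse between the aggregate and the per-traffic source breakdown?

No

Search: the multi-step checkout 10/34 = 29.4%, Flow B 9/37 = 24.3% → the multi-step checkout
Display: the multi-step checkout 597/639 = 93.4%, Flow B 379/454 = 83.5% → the multi-step checkout
Overall: the multi-step checkout 607/673 = 90.2%, Flow B 388/491 = 79.0% → the multi-step checkout
The multi-step checkout wins overall and in every traffic group — no reversal.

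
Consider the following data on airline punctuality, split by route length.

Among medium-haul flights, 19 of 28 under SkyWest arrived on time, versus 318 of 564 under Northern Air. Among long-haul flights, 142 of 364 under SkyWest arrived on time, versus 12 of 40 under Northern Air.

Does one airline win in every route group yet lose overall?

Yes

Medium-haul: SkyWest 19/28 = 67.9%, Northern Air 318/564 = 56.4% → SkyWest
Long-haul: SkyWest 142/364 = 39.0%, Northern Air 12/40 = 30.0% → SkyWest
Overall: SkyWest 161/392 = 41.1%, Northern Air 330/604 = 54.6% → Northern Air
SkyWest wins each route group but Northern Air wins overall — the comparison reverses. SkyWest's flights skew toward long-haul, which has a lower base rate.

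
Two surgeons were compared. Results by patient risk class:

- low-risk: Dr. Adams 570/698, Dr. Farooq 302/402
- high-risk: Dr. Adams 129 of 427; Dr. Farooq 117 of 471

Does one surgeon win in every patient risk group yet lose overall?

No

Low-risk: Dr. Adams 570/698 = 81.7%, Dr. Farooq 302/402 = 75.1% → Dr. Adams
High-risk: Dr. Adams 129/427 = 30.2%, Dr. Farooq 117/471 = 24.8% → Dr. Adams
Overall: Dr. Adams 699/1125 = 62.1%, Dr. Farooq 419/873 = 48.0% → Dr. Adams
Dr. Adams wins overall and in every patient risk group — no reversal.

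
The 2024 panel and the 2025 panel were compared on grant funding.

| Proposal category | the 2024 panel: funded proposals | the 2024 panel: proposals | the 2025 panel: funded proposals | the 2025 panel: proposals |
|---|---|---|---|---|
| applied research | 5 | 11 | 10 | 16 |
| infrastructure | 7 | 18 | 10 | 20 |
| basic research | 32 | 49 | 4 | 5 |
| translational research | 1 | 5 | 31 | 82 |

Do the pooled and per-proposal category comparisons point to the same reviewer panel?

No

Applied research: the 2024 panel 5/11 = 45.5%, the 2025 panel 10/16 = 62.5% → the 2025 panel
Infrastructure: the 2024 panel 7/18 = 38.9%, the 2025 panel 10/20 = 50.0% → the 2025 panel
Basic research: the 2024 panel 32/49 = 65.3%, the 2025 panel 4/5 = 80.0% → the 2025 panel
Translational research: the 2024 panel 1/5 = 20.0%, the 2025 panel 31/82 = 37.8% → the 2025 panel
Overall: the 2024 panel 45/83 = 54.2%, the 2025 panel 55/123 = 44.7% → the 2024 panel
The 2025 panel wins each proposal group but the 2024 panel wins overall — the comparison reverses. The 2025 panel's proposals skew toward translational research, which has a lower base rate.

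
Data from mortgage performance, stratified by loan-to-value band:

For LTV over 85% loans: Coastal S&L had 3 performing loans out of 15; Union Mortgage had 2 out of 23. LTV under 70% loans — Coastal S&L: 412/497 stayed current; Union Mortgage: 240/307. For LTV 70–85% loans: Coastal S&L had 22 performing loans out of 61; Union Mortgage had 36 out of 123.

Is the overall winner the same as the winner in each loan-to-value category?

LTV over 85%: Coastal S&L 3/15 = 20.0%, Union Mortgage 2/23 = 8.7% → Coastal S&L
LTV under 70%: Coastal S&L 412/497 = 82.9%, Union Mortgage 240/307 = 78.2% → Coastal S&L
LTV 70–85%: Coastal S&L 22/61 = 36.1%, Union Mortgage 36/123 = 29.3% → Coastal S&L
Overall: Coastal S&L 437/573 = 76.3%, Union Mortgage 278/453 = 61.4% → Coastal S&L
Coastal S&L wins overall and in every loan-to-value group — no reversal.

Yes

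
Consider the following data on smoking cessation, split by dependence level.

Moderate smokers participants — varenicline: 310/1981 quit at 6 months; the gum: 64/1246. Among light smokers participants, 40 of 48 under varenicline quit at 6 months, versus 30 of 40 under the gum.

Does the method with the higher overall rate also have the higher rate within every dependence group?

Moderate smokers: varenicline 310/1981 = 15.6%, the gum 64/1246 = 5.1% → varenicline
Light smokers: varenicline 40/48 = 83.3%, the gum 30/40 = 75.0% → varenicline
Overall: varenicline 350/2029 = 17.2%, the gum 94/1286 = 7.3% → varenicline
Varenicline wins overall and in every dependence group — no reversal.

Yes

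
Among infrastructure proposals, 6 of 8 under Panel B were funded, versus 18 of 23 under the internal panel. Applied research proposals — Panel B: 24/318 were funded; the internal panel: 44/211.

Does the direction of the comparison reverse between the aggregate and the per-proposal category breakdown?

Infrastructure: Panel B 6/8 = 75.0%, the internal panel 18/23 = 78.3% → the internal panel
Applied research: Panel B 24/318 = 7.5%, the internal panel 44/211 = 20.9% → the internal panel
Overall: Panel B 30/326 = 9.2%, the internal panel 62/234 = 26.5% → the internal panel
The internal panel wins overall and in every proposal group — no reversal.

No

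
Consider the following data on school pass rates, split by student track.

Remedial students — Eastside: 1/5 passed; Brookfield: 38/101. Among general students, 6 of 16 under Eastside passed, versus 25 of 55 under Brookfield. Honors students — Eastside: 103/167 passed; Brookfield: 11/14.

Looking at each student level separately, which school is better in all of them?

Brookfield

Remedial: Eastside 1/5 = 20.0%, Brookfield 38/101 = 37.6% → Brookfield
General: Eastside 6/16 = 37.5%, Brookfield 25/55 = 45.5% → Brookfield
Honors: Eastside 103/167 = 61.7%, Brookfield 11/14 = 78.6% → Brookfield
Brookfield has the higher rate in all 3 groups.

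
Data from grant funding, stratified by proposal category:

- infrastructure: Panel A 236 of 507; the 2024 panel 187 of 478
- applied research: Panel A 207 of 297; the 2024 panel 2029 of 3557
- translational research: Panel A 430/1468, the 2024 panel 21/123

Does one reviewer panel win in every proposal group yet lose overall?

Yes

Infrastructure: Panel A 236/507 = 46.5%, the 2024 panel 187/478 = 39.1% → Panel A
Applied research: Panel A 207/297 = 69.7%, the 2024 panel 2029/3557 = 57.0% → Panel A
Translational research: Panel A 430/1468 = 29.3%, the 2024 panel 21/123 = 17.1% → Panel A
Overall: Panel A 873/2272 = 38.4%, the 2024 panel 2237/4158 = 53.8% → the 2024 panel
Panel A wins each proposal group but the 2024 panel wins overall — the comparison reverses. Panel A's proposals skew toward translational research, which has a lower base rate.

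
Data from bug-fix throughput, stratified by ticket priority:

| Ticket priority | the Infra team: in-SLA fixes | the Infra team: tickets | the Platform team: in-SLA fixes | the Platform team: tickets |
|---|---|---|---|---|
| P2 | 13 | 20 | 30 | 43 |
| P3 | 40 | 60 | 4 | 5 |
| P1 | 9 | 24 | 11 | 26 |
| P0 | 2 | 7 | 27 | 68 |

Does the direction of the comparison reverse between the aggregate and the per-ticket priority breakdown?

P2: the Infra team 13/20 = 65.0%, the Platform team 30/43 = 69.8% → the Platform team
P3: the Infra team 40/60 = 66.7%, the Platform team 4/5 = 80.0% → the Platform team
P1: the Infra team 9/24 = 37.5%, the Platform team 11/26 = 42.3% → the Platform team
P0: the Infra team 2/7 = 28.6%, the Platform team 27/68 = 39.7% → the Platform team
Overall: the Infra team 64/111 = 57.7%, the Platform team 72/142 = 50.7% → the Infra team
The Platform team wins each ticket group but the Infra team wins overall — the comparison reverses. The Platform team's tickets skew toward P0, which has a lower base rate.

Yes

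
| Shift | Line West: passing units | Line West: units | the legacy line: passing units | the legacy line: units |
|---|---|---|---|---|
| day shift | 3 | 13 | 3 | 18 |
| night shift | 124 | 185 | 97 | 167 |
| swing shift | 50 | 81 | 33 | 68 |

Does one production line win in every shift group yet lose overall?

No

Day shift: Line West 3/13 = 23.1%, the legacy line 3/18 = 16.7% → Line West
Night shift: Line West 124/185 = 67.0%, the legacy line 97/167 = 58.1% → Line West
Swing shift: Line West 50/81 = 61.7%, the legacy line 33/68 = 48.5% → Line West
Overall: Line West 177/279 = 63.4%, the legacy line 133/253 = 52.6% → Line West
Line West wins overall and in every shift group — no reversal.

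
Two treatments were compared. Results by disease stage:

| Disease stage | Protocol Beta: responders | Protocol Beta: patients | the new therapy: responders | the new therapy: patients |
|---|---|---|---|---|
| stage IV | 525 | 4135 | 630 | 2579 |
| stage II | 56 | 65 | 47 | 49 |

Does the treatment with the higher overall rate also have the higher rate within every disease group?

Stage IV: Protocol Beta 525/4135 = 12.7%, the new therapy 630/2579 = 24.4% → the new therapy
Stage II: Protocol Beta 56/65 = 86.2%, the new therapy 47/49 = 95.9% → the new therapy
Overall: Protocol Beta 581/4200 = 13.8%, the new therapy 677/2628 = 25.8% → the new therapy
The new therapy wins overall and in every disease group — no reversal.

Yes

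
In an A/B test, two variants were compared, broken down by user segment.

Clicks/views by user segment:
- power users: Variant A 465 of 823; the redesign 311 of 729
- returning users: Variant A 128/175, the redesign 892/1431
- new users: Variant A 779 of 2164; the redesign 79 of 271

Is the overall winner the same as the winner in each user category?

Power users: Variant A 465/823 = 56.5%, the redesign 311/729 = 42.7% → Variant A
Returning users: Variant A 128/175 = 73.1%, the redesign 892/1431 = 62.3% → Variant A
New users: Variant A 779/2164 = 36.0%, the redesign 79/271 = 29.2% → Variant A
Overall: Variant A 1372/3162 = 43.4%, the redesign 1282/2431 = 52.7% → the redesign
Variant A wins each user group but the redesign wins overall — the comparison reverses. Variant A's views skew toward new users, which has a lower base rate.

No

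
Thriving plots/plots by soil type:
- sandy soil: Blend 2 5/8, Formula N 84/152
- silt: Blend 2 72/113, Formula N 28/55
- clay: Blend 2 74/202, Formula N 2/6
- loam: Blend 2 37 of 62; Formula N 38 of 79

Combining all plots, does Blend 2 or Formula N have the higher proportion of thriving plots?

Sandy soil: Blend 2 5/8 = 62.5%, Formula N 84/152 = 55.3% → Blend 2
Silt: Blend 2 72/113 = 63.7%, Formula N 28/55 = 50.9% → Blend 2
Clay: Blend 2 74/202 = 36.6%, Formula N 2/6 = 33.3% → Blend 2
Loam: Blend 2 37/62 = 59.7%, Formula N 38/79 = 48.1% → Blend 2
Overall: Blend 2 188/385 = 48.8%, Formula N 152/292 = 52.1% → Formula N
(Blend 2 wins every soil group but Formula N wins overall — Blend 2's plots skew toward the low-rate clay group.)

Formula N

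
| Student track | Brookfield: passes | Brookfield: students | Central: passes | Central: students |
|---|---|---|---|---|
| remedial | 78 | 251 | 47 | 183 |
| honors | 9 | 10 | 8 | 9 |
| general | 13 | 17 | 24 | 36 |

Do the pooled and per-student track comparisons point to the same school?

Yes

Remedial: Brookfield 78/251 = 31.1%, Central 47/183 = 25.7% → Brookfield
Honors: Brookfield 9/10 = 90.0%, Central 8/9 = 88.9% → Brookfield
General: Brookfield 13/17 = 76.5%, Central 24/36 = 66.7% → Brookfield
Overall: Brookfield 100/278 = 36.0%, Central 79/228 = 34.6% → Brookfield
Brookfield wins overall and in every student group — no reversal.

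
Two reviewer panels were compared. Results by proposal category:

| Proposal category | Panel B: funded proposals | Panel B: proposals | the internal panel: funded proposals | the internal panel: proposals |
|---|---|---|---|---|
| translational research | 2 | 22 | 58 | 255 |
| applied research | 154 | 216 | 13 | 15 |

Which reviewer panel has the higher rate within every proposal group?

Translational research: Panel B 2/22 = 9.1%, the internal panel 58/255 = 22.7% → the internal panel
Applied research: Panel B 154/216 = 71.3%, the internal panel 13/15 = 86.7% → the internal panel
The internal panel has the higher rate in both groups.

the internal panel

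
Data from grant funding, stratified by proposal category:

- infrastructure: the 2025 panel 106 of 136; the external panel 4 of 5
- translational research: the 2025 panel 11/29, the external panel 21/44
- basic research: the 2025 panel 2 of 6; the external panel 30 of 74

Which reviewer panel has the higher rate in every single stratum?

Infrastructure: the 2025 panel 106/136 = 77.9%, the external panel 4/5 = 80.0% → the external panel
Translational research: the 2025 panel 11/29 = 37.9%, the external panel 21/44 = 47.7% → the external panel
Basic research: the 2025 panel 2/6 = 33.3%, the external panel 30/74 = 40.5% → the external panel
The external panel has the higher rate in all 3 groups.

the external panel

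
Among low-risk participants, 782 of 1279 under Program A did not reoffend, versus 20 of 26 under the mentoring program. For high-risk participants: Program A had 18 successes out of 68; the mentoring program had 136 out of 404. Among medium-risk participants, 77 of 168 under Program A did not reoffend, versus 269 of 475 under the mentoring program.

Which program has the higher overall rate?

Low-risk: Program A 782/1279 = 61.1%, the mentoring program 20/26 = 76.9% → the mentoring program
High-risk: Program A 18/68 = 26.5%, the mentoring program 136/404 = 33.7% → the mentoring program
Medium-risk: Program A 77/168 = 45.8%, the mentoring program 269/475 = 56.6% → the mentoring program
Overall: Program A 877/1515 = 57.9%, the mentoring program 425/905 = 47.0% → Program A
(The mentoring program wins every risk group but Program A wins overall — the mentoring program's participants skew toward the low-rate high-risk group.)

Program A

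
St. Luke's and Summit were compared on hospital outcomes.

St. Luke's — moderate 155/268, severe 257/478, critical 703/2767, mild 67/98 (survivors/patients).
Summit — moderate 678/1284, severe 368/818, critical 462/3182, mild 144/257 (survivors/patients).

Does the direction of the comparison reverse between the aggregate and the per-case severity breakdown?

No

Moderate: St. Luke's 155/268 = 57.8%, Summit 678/1284 = 52.8% → St. Luke's
Severe: St. Luke's 257/478 = 53.8%, Summit 368/818 = 45.0% → St. Luke's
Critical: St. Luke's 703/2767 = 25.4%, Summit 462/3182 = 14.5% → St. Luke's
Mild: St. Luke's 67/98 = 68.4%, Summit 144/257 = 56.0% → St. Luke's
Overall: St. Luke's 1182/3611 = 32.7%, Summit 1652/5541 = 29.8% → St. Luke's
St. Luke's wins overall and in every case group — no reversal.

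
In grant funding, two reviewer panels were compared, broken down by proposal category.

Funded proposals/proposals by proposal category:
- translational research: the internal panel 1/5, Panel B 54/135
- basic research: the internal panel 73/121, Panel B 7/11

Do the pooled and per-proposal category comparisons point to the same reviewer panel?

No

Translational research: the internal panel 1/5 = 20.0%, Panel B 54/135 = 40.0% → Panel B
Basic research: the internal panel 73/121 = 60.3%, Panel B 7/11 = 63.6% → Panel B
Overall: the internal panel 74/126 = 58.7%, Panel B 61/146 = 41.8% → the internal panel
Panel B wins each proposal group but the internal panel wins overall — the comparison reverses. Panel B's proposals skew toward translational research, which has a lower base rate.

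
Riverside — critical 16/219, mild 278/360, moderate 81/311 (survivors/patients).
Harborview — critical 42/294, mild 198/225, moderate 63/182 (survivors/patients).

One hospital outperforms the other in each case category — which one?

Harborview

Critical: Riverside 16/219 = 7.3%, Harborview 42/294 = 14.3% → Harborview
Mild: Riverside 278/360 = 77.2%, Harborview 198/225 = 88.0% → Harborview
Moderate: Riverside 81/311 = 26.0%, Harborview 63/182 = 34.6% → Harborview
Harborview has the higher rate in all 3 groups.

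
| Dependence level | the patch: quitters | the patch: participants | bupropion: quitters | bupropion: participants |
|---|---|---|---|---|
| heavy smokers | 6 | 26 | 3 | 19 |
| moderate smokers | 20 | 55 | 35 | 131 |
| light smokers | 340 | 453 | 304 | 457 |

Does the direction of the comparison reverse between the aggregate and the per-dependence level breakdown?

Heavy smokers: the patch 6/26 = 23.1%, bupropion 3/19 = 15.8% → the patch
Moderate smokers: the patch 20/55 = 36.4%, bupropion 35/131 = 26.7% → the patch
Light smokers: the patch 340/453 = 75.1%, bupropion 304/457 = 66.5% → the patch
Overall: the patch 366/534 = 68.5%, bupropion 342/607 = 56.3% → the patch
The patch wins overall and in every dependence group — no reversal.

No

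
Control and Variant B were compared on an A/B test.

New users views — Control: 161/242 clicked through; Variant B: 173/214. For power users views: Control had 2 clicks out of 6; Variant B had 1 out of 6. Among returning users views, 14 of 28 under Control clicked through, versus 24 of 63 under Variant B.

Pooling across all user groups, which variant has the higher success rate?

Variant B

New users: Control 161/242 = 66.5%, Variant B 173/214 = 80.8% → Variant B
Power users: Control 2/6 = 33.3%, Variant B 1/6 = 16.7% → Control
Returning users: Control 14/28 = 50.0%, Variant B 24/63 = 38.1% → Control
Overall: Control 177/276 = 64.1%, Variant B 198/283 = 70.0% → Variant B
(Neither sweeps every user group, but Variant B has the higher pooled rate.)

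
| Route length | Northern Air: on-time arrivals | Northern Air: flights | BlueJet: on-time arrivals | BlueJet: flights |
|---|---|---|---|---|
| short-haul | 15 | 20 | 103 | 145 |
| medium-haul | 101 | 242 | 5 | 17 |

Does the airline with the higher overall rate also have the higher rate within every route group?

No

Short-haul: Northern Air 15/20 = 75.0%, BlueJet 103/145 = 71.0% → Northern Air
Medium-haul: Northern Air 101/242 = 41.7%, BlueJet 5/17 = 29.4% → Northern Air
Overall: Northern Air 116/262 = 44.3%, BlueJet 108/162 = 66.7% → BlueJet
Northern Air wins each route group but BlueJet wins overall — the comparison reverses. Northern Air's flights skew toward medium-haul, which has a lower base rate.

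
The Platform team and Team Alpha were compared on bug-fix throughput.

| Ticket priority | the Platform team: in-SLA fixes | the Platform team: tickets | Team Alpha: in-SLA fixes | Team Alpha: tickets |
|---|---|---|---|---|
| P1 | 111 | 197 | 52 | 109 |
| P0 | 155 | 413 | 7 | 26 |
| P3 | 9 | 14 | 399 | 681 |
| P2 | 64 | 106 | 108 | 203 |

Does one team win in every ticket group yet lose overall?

P1: the Platform team 111/197 = 56.3%, Team Alpha 52/109 = 47.7% → the Platform team
P0: the Platform team 155/413 = 37.5%, Team Alpha 7/26 = 26.9% → the Platform team
P3: the Platform team 9/14 = 64.3%, Team Alpha 399/681 = 58.6% → the Platform team
P2: the Platform team 64/106 = 60.4%, Team Alpha 108/203 = 53.2% → the Platform team
Overall: the Platform team 339/730 = 46.4%, Team Alpha 566/1019 = 55.5% → Team Alpha
The Platform team wins each ticket group but Team Alpha wins overall — the comparison reverses. The Platform team's tickets skew toward P0, which has a lower base rate.

Yes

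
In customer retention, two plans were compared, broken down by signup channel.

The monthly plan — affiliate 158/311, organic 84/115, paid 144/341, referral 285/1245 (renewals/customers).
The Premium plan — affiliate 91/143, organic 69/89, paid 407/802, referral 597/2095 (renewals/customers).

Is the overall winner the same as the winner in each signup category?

Yes

Affiliate: the monthly plan 158/311 = 50.8%, the Premium plan 91/143 = 63.6% → the Premium plan
Organic: the monthly plan 84/115 = 73.0%, the Premium plan 69/89 = 77.5% → the Premium plan
Paid: the monthly plan 144/341 = 42.2%, the Premium plan 407/802 = 50.7% → the Premium plan
Referral: the monthly plan 285/1245 = 22.9%, the Premium plan 597/2095 = 28.5% → the Premium plan
Overall: the monthly plan 671/2012 = 33.3%, the Premium plan 1164/3129 = 37.2% → the Premium plan
The Premium plan wins overall and in every signup group — no reversal.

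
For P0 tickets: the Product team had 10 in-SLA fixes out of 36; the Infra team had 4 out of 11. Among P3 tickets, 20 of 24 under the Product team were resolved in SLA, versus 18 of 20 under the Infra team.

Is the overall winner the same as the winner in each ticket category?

P0: the Product team 10/36 = 27.8%, the Infra team 4/11 = 36.4% → the Infra team
P3: the Product team 20/24 = 83.3%, the Infra team 18/20 = 90.0% → the Infra team
Overall: the Product team 30/60 = 50.0%, the Infra team 22/31 = 71.0% → the Infra team
The Infra team wins overall and in every ticket group — no reversal.

Yes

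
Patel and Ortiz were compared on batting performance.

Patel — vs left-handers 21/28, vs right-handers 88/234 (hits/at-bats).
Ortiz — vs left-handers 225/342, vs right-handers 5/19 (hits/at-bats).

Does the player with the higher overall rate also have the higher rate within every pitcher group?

Vs left-handers: Patel 21/28 = 75.0%, Ortiz 225/342 = 65.8% → Patel
Vs right-handers: Patel 88/234 = 37.6%, Ortiz 5/19 = 26.3% → Patel
Overall: Patel 109/262 = 41.6%, Ortiz 230/361 = 63.7% → Ortiz
Patel wins each pitcher group but Ortiz wins overall — the comparison reverses. Patel's at-bats skew toward vs right-handers, which has a lower base rate.

No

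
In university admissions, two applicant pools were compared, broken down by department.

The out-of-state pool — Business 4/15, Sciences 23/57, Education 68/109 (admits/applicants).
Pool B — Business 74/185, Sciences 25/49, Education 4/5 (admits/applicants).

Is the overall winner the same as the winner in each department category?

Business: the out-of-state pool 4/15 = 26.7%, Pool B 74/185 = 40.0% → Pool B
Sciences: the out-of-state pool 23/57 = 40.4%, Pool B 25/49 = 51.0% → Pool B
Education: the out-of-state pool 68/109 = 62.4%, Pool B 4/5 = 80.0% → Pool B
Overall: the out-of-state pool 95/181 = 52.5%, Pool B 103/239 = 43.1% → the out-of-state pool
Pool B wins each department group but the out-of-state pool wins overall — the comparison reverses. Pool B's applicants skew toward Business, which has a lower base rate.

No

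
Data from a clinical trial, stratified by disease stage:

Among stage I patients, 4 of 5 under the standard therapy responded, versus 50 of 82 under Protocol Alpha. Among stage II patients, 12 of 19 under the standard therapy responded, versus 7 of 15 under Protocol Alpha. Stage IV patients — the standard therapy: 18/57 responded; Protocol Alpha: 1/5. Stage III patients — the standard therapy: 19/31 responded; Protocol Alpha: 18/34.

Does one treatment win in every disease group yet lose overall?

Stage I: the standard therapy 4/5 = 80.0%, Protocol Alpha 50/82 = 61.0% → the standard therapy
Stage II: the standard therapy 12/19 = 63.2%, Protocol Alpha 7/15 = 46.7% → the standard therapy
Stage IV: the standard therapy 18/57 = 31.6%, Protocol Alpha 1/5 = 20.0% → the standard therapy
Stage III: the standard therapy 19/31 = 61.3%, Protocol Alpha 18/34 = 52.9% → the standard therapy
Overall: the standard therapy 53/112 = 47.3%, Protocol Alpha 76/136 = 55.9% → Protocol Alpha
The standard therapy wins each disease group but Protocol Alpha wins overall — the comparison reverses. The standard therapy's patients skew toward stage IV, which has a lower base rate.

Yes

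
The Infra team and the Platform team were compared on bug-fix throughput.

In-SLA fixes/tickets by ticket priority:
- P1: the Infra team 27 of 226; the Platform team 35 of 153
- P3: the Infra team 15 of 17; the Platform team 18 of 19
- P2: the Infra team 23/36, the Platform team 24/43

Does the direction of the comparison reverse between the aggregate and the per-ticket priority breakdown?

P1: the Infra team 27/226 = 11.9%, the Platform team 35/153 = 22.9% → the Platform team
P3: the Infra team 15/17 = 88.2%, the Platform team 18/19 = 94.7% → the Platform team
P2: the Infra team 23/36 = 63.9%, the Platform team 24/43 = 55.8% → the Infra team
Overall: the Infra team 65/279 = 23.3%, the Platform team 77/215 = 35.8% → the Platform team
Neither sweeps: the Infra team wins 1 of 3 groups, the Platform team wins 2. The Platform team wins overall but not every group — no Simpson reversal.

No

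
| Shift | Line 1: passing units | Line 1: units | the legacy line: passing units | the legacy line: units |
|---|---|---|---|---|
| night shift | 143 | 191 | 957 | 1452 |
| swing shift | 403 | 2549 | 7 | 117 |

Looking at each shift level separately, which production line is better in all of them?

Line 1

Night shift: Line 1 143/191 = 74.9%, the legacy line 957/1452 = 65.9% → Line 1
Swing shift: Line 1 403/2549 = 15.8%, the legacy line 7/117 = 6.0% → Line 1
Line 1 has the higher rate in both groups.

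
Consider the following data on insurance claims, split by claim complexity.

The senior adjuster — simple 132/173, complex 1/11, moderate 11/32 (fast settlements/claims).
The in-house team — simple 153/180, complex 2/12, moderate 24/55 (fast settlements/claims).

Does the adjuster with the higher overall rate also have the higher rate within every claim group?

Yes

Simple: the senior adjuster 132/173 = 76.3%, the in-house team 153/180 = 85.0% → the in-house team
Complex: the senior adjuster 1/11 = 9.1%, the in-house team 2/12 = 16.7% → the in-house team
Moderate: the senior adjuster 11/32 = 34.4%, the in-house team 24/55 = 43.6% → the in-house team
Overall: the senior adjuster 144/216 = 66.7%, the in-house team 179/247 = 72.5% → the in-house team
The in-house team wins overall and in every claim group — no reversal.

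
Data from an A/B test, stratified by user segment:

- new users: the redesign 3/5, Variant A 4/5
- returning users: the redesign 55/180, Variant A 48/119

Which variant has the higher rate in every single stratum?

Variant A

New users: the redesign 3/5 = 60.0%, Variant A 4/5 = 80.0% → Variant A
Returning users: the redesign 55/180 = 30.6%, Variant A 48/119 = 40.3% → Variant A
Variant A has the higher rate in both groups.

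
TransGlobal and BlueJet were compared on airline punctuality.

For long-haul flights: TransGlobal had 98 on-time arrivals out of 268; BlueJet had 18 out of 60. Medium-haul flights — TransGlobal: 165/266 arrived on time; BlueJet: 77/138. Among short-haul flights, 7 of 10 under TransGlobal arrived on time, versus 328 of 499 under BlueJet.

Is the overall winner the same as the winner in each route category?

No

Long-haul: TransGlobal 98/268 = 36.6%, BlueJet 18/60 = 30.0% → TransGlobal
Medium-haul: TransGlobal 165/266 = 62.0%, BlueJet 77/138 = 55.8% → TransGlobal
Short-haul: TransGlobal 7/10 = 70.0%, BlueJet 328/499 = 65.7% → TransGlobal
Overall: TransGlobal 270/544 = 49.6%, BlueJet 423/697 = 60.7% → BlueJet
TransGlobal wins each route group but BlueJet wins overall — the comparison reverses. TransGlobal's flights skew toward long-haul, which has a lower base rate.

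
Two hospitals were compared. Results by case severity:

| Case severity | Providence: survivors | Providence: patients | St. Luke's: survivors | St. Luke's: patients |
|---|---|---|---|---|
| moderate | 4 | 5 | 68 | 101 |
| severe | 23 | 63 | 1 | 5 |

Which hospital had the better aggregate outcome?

Moderate: Providence 4/5 = 80.0%, St. Luke's 68/101 = 67.3% → Providence
Severe: Providence 23/63 = 36.5%, St. Luke's 1/5 = 20.0% → Providence
Overall: Providence 27/68 = 39.7%, St. Luke's 69/106 = 65.1% → St. Luke's
(Providence wins every case group but St. Luke's wins overall — Providence's patients skew toward the low-rate severe group.)

St. Luke's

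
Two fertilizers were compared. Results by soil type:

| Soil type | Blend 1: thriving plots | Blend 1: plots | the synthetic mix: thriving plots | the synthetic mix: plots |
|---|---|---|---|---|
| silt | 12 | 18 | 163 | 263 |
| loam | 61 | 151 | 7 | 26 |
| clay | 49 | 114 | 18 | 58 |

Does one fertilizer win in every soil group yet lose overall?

Silt: Blend 1 12/18 = 66.7%, the synthetic mix 163/263 = 62.0% → Blend 1
Loam: Blend 1 61/151 = 40.4%, the synthetic mix 7/26 = 26.9% → Blend 1
Clay: Blend 1 49/114 = 43.0%, the synthetic mix 18/58 = 31.0% → Blend 1
Overall: Blend 1 122/283 = 43.1%, the synthetic mix 188/347 = 54.2% → the synthetic mix
Blend 1 wins each soil group but the synthetic mix wins overall — the comparison reverses. Blend 1's plots skew toward loam, which has a lower base rate.

Yes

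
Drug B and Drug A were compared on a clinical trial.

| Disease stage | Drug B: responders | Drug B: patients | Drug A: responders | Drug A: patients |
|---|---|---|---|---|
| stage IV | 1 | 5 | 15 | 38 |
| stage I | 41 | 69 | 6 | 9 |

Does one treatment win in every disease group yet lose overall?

Stage IV: Drug B 1/5 = 20.0%, Drug A 15/38 = 39.5% → Drug A
Stage I: Drug B 41/69 = 59.4%, Drug A 6/9 = 66.7% → Drug A
Overall: Drug B 42/74 = 56.8%, Drug A 21/47 = 44.7% → Drug B
Drug A wins each disease group but Drug B wins overall — the comparison reverses. Drug A's patients skew toward stage IV, which has a lower base rate.

Yes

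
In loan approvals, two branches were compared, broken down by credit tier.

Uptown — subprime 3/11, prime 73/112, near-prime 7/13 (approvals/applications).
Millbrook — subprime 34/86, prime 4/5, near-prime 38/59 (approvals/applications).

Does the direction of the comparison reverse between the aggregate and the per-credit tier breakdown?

Yes

Subprime: Uptown 3/11 = 27.3%, Millbrook 34/86 = 39.5% → Millbrook
Prime: Uptown 73/112 = 65.2%, Millbrook 4/5 = 80.0% → Millbrook
Near-prime: Uptown 7/13 = 53.8%, Millbrook 38/59 = 64.4% → Millbrook
Overall: Uptown 83/136 = 61.0%, Millbrook 76/150 = 50.7% → Uptown
Millbrook wins each credit group but Uptown wins overall — the comparison reverses. Millbrook's applications skew toward subprime, which has a lower base rate.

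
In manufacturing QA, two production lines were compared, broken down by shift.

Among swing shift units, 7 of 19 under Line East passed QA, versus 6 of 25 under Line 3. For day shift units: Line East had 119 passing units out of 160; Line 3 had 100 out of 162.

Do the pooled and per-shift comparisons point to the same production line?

Yes

Swing shift: Line East 7/19 = 36.8%, Line 3 6/25 = 24.0% → Line East
Day shift: Line East 119/160 = 74.4%, Line 3 100/162 = 61.7% → Line East
Overall: Line East 126/179 = 70.4%, Line 3 106/187 = 56.7% → Line East
Line East wins overall and in every shift group — no reversal.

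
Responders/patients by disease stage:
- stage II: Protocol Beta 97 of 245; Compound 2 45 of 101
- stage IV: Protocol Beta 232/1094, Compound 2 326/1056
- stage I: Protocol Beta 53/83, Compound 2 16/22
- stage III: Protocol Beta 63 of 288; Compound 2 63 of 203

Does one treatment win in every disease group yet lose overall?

Stage II: Protocol Beta 97/245 = 39.6%, Compound 2 45/101 = 44.6% → Compound 2
Stage IV: Protocol Beta 232/1094 = 21.2%, Compound 2 326/1056 = 30.9% → Compound 2
Stage I: Protocol Beta 53/83 = 63.9%, Compound 2 16/22 = 72.7% → Compound 2
Stage III: Protocol Beta 63/288 = 21.9%, Compound 2 63/203 = 31.0% → Compound 2
Overall: Protocol Beta 445/1710 = 26.0%, Compound 2 450/1382 = 32.6% → Compound 2
Compound 2 wins overall and in every disease group — no reversal.

No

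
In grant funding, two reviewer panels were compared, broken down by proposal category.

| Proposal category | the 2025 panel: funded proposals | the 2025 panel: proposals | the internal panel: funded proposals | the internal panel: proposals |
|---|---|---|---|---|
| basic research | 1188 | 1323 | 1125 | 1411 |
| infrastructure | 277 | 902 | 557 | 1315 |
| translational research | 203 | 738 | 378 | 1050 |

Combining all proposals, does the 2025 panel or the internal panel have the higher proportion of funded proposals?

Basic research: the 2025 panel 1188/1323 = 89.8%, the internal panel 1125/1411 = 79.7% → the 2025 panel
Infrastructure: the 2025 panel 277/902 = 30.7%, the internal panel 557/1315 = 42.4% → the internal panel
Translational research: the 2025 panel 203/738 = 27.5%, the internal panel 378/1050 = 36.0% → the internal panel
Overall: the 2025 panel 1668/2963 = 56.3%, the internal panel 2060/3776 = 54.6% → the 2025 panel
(Neither sweeps every proposal group, but the 2025 panel has the higher pooled rate.)

the 2025 panel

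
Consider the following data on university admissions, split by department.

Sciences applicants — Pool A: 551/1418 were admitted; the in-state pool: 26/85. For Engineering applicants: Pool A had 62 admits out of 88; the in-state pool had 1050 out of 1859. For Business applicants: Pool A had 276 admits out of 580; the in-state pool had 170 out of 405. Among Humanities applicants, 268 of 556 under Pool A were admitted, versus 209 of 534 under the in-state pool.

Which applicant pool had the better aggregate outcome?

the in-state pool

Sciences: Pool A 551/1418 = 38.9%, the in-state pool 26/85 = 30.6% → Pool A
Engineering: Pool A 62/88 = 70.5%, the in-state pool 1050/1859 = 56.5% → Pool A
Business: Pool A 276/580 = 47.6%, the in-state pool 170/405 = 42.0% → Pool A
Humanities: Pool A 268/556 = 48.2%, the in-state pool 209/534 = 39.1% → Pool A
Overall: Pool A 1157/2642 = 43.8%, the in-state pool 1455/2883 = 50.5% → the in-state pool
(Pool A wins every department group but the in-state pool wins overall — Pool A's applicants skew toward the low-rate Sciences group.)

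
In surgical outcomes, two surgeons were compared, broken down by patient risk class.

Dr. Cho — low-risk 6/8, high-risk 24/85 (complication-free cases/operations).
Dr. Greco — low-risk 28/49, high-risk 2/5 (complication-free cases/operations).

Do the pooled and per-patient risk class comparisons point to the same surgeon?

No

Low-risk: Dr. Cho 6/8 = 75.0%, Dr. Greco 28/49 = 57.1% → Dr. Cho
High-risk: Dr. Cho 24/85 = 28.2%, Dr. Greco 2/5 = 40.0% → Dr. Greco
Overall: Dr. Cho 30/93 = 32.3%, Dr. Greco 30/54 = 55.6% → Dr. Greco
Neither sweeps: Dr. Cho wins 1 of 2 groups, Dr. Greco wins 1. Dr. Greco wins overall but not every group — no Simpson reversal.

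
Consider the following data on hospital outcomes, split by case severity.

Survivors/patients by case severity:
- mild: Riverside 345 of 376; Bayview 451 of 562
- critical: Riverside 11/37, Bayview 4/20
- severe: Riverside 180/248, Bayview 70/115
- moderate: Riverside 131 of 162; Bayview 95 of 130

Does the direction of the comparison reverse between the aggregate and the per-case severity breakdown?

Mild: Riverside 345/376 = 91.8%, Bayview 451/562 = 80.2% → Riverside
Critical: Riverside 11/37 = 29.7%, Bayview 4/20 = 20.0% → Riverside
Severe: Riverside 180/248 = 72.6%, Bayview 70/115 = 60.9% → Riverside
Moderate: Riverside 131/162 = 80.9%, Bayview 95/130 = 73.1% → Riverside
Overall: Riverside 667/823 = 81.0%, Bayview 620/827 = 75.0% → Riverside
Riverside wins overall and in every case group — no reversal.

No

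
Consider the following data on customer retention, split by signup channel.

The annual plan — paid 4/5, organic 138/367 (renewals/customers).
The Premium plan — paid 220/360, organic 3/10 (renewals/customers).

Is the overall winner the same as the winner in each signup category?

Paid: the annual plan 4/5 = 80.0%, the Premium plan 220/360 = 61.1% → the annual plan
Organic: the annual plan 138/367 = 37.6%, the Premium plan 3/10 = 30.0% → the annual plan
Overall: the annual plan 142/372 = 38.2%, the Premium plan 223/370 = 60.3% → the Premium plan
The annual plan wins each signup group but the Premium plan wins overall — the comparison reverses. The annual plan's customers skew toward organic, which has a lower base rate.

No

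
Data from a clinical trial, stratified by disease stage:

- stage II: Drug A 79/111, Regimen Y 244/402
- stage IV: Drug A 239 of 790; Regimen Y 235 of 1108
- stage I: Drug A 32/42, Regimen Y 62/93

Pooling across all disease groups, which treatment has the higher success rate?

Drug A

Stage II: Drug A 79/111 = 71.2%, Regimen Y 244/402 = 60.7% → Drug A
Stage IV: Drug A 239/790 = 30.3%, Regimen Y 235/1108 = 21.2% → Drug A
Stage I: Drug A 32/42 = 76.2%, Regimen Y 62/93 = 66.7% → Drug A
Overall: Drug A 350/943 = 37.1%, Regimen Y 541/1603 = 33.7% → Drug A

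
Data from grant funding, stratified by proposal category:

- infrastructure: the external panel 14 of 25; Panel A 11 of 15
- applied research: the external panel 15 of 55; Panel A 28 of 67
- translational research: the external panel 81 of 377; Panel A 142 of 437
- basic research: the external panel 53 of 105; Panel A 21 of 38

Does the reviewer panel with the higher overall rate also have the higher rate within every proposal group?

Infrastructure: the external panel 14/25 = 56.0%, Panel A 11/15 = 73.3% → Panel A
Applied research: the external panel 15/55 = 27.3%, Panel A 28/67 = 41.8% → Panel A
Translational research: the external panel 81/377 = 21.5%, Panel A 142/437 = 32.5% → Panel A
Basic research: the external panel 53/105 = 50.5%, Panel A 21/38 = 55.3% → Panel A
Overall: the external panel 163/562 = 29.0%, Panel A 202/557 = 36.3% → Panel A
Panel A wins overall and in every proposal group — no reversal.

Yes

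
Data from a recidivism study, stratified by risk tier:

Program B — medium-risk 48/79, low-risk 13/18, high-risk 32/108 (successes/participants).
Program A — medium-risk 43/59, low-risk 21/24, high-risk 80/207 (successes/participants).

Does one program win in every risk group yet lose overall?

No

Medium-risk: Program B 48/79 = 60.8%, Program A 43/59 = 72.9% → Program A
Low-risk: Program B 13/18 = 72.2%, Program A 21/24 = 87.5% → Program A
High-risk: Program B 32/108 = 29.6%, Program A 80/207 = 38.6% → Program A
Overall: Program B 93/205 = 45.4%, Program A 144/290 = 49.7% → Program A
Program A wins overall and in every risk group — no reversal.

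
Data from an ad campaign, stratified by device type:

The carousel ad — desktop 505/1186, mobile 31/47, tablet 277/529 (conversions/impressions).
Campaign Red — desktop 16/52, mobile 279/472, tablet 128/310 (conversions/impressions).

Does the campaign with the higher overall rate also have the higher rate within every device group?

No

Desktop: the carousel ad 505/1186 = 42.6%, Campaign Red 16/52 = 30.8% → the carousel ad
Mobile: the carousel ad 31/47 = 66.0%, Campaign Red 279/472 = 59.1% → the carousel ad
Tablet: the carousel ad 277/529 = 52.4%, Campaign Red 128/310 = 41.3% → the carousel ad
Overall: the carousel ad 813/1762 = 46.1%, Campaign Red 423/834 = 50.7% → Campaign Red
The carousel ad wins each device group but Campaign Red wins overall — the comparison reverses. The carousel ad's impressions skew toward desktop, which has a lower base rate.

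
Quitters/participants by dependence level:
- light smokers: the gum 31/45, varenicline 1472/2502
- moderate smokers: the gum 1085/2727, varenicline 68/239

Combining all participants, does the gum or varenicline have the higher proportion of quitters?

varenicline

Light smokers: the gum 31/45 = 68.9%, varenicline 1472/2502 = 58.8% → the gum
Moderate smokers: the gum 1085/2727 = 39.8%, varenicline 68/239 = 28.5% → the gum
Overall: the gum 1116/2772 = 40.3%, varenicline 1540/2741 = 56.2% → varenicline
(The gum wins every dependence group but varenicline wins overall — the gum's participants skew toward the low-rate moderate smokers group.)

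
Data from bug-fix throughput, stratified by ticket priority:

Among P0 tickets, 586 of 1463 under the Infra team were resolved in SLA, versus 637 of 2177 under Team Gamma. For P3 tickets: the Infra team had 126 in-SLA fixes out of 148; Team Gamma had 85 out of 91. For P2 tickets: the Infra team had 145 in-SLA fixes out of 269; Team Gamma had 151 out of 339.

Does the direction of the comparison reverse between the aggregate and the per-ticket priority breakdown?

No

P0: the Infra team 586/1463 = 40.1%, Team Gamma 637/2177 = 29.3% → the Infra team
P3: the Infra team 126/148 = 85.1%, Team Gamma 85/91 = 93.4% → Team Gamma
P2: the Infra team 145/269 = 53.9%, Team Gamma 151/339 = 44.5% → the Infra team
Overall: the Infra team 857/1880 = 45.6%, Team Gamma 873/2607 = 33.5% → the Infra team
Neither sweeps: the Infra team wins 2 of 3 groups, Team Gamma wins 1. The Infra team wins overall but not every group — no Simpson reversal.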